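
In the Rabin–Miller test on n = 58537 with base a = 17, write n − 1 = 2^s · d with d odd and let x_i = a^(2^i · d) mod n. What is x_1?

n − 1 = 58536 = 2^3 · 7317, so s = 3 and d = 7317.
By repeated squaring, 17^7317 ≡ 8449 (mod 58537).
x_0 = 8449.
x_1 = 8449^2 mod 58537 = 28998.

28998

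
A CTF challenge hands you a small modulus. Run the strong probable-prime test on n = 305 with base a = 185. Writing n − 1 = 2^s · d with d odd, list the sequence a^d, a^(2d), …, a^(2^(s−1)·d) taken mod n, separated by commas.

115, 110, 205, 240

n − 1 = 304 = 2^4 · 19, so s = 4 and d = 19.
x_0 = 185^19 mod 305 = 115.
x_1 = 115^2 mod 305 = 110.
x_2 = 110^2 mod 305 = 205.
x_3 = 205^2 mod 305 = 240.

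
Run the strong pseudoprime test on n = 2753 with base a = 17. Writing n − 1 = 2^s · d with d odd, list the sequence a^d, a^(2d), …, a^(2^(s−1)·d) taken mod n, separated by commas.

1386, 2155, 2467, 1959, 2752, 1

n − 1 = 2752 = 2^6 · 43, so s = 6 and d = 43.
x_0 = 17^43 mod 2753 = 1386.
x_1 = 1386^2 mod 2753 = 2155.
x_2 = 2155^2 mod 2753 = 2467.
x_3 = 2467^2 mod 2753 = 1959.
x_4 = 1959^2 mod 2753 = 2752.
x_5 = 2752^2 mod 2753 = 1.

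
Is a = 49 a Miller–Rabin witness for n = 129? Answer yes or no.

n − 1 = 128 = 2^7 · 1, so s = 7 and d = 1.
x_0 = 49^1 mod 129 = 49.
x_0 is neither 1 nor 128, so continue squaring.
x_1 = 49^2 mod 129 = 79.
x_2 = 79^2 mod 129 = 49.
x_3 = 49^2 mod 129 = 79.
x_4 = 79^2 mod 129 = 49.
x_5 = 49^2 mod 129 = 79.
x_6 = 79^2 mod 129 = 49.
Reached i = s−1 = 6 without hitting −1: 49 is a Miller–Rabin witness and 129 is composite.

yes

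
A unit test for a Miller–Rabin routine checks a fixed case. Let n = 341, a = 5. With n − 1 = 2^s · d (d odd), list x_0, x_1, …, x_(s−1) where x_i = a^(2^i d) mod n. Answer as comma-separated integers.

n − 1 = 340 = 2^2 · 85, so s = 2 and d = 85.
x_0 = 5^85 mod 341 = 67.
x_1 = 67^2 mod 341 = 56.

67, 56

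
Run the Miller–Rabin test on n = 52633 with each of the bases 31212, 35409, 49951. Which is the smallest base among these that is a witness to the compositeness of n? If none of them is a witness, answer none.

35409

n − 1 = 52632 = 2^3 · 6579, so s = 3 and d = 6579.
Base 31212: x_0 = 31212^6579 mod 52633 = 52632. x_0 = 52632 ≡ −1, so 31212 is not a witness.
Base 35409: x_0 = 35409^6579 mod 52633 = 11535. x_0 is neither 1 nor 52632, so continue squaring. x_1 = 11535^2 mod 52633 = 1. x_1 = 1 but x_0 ≠ ±1, a nontrivial square root of 1 — 35409 is a witness and 52633 is composite.
Base 49951: x_0 = 49951^6579 mod 52633 = 3604. x_0 is neither 1 nor 52632, so continue squaring. x_1 = 3604^2 mod 52633 = 41098. x_2 = 41098^2 mod 52633 = 1. x_2 = 1 but x_1 ≠ ±1, a nontrivial square root of 1 — 49951 is a witness and 52633 is composite.
The smallest witness among the given bases is 35409.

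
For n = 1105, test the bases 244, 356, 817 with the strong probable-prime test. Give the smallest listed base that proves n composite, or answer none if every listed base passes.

n − 1 = 1104 = 2^4 · 69, so s = 4 and d = 69.
Base 244: x_0 = 244^69 mod 1105 = 194. x_0 is neither 1 nor 1104, so continue squaring. x_1 = 194^2 mod 1105 = 66. x_2 = 66^2 mod 1105 = 1041. x_3 = 1041^2 mod 1105 = 781. Reached i = s−1 = 3 without hitting −1: 244 is a Miller–Rabin witness and 1105 is composite.
Base 356: x_0 = 356^69 mod 1105 = 356. x_0 is neither 1 nor 1104, so continue squaring. x_1 = 356^2 mod 1105 = 766. x_2 = 766^2 mod 1105 = 1. x_2 = 1 but x_1 ≠ ±1, a nontrivial square root of 1 — 356 is a witness and 1105 is composite.
Base 817: x_0 = 817^69 mod 1105 = 307. x_0 is neither 1 nor 1104, so continue squaring. x_1 = 307^2 mod 1105 = 324. x_2 = 324^2 mod 1105 = 1. x_2 = 1 but x_1 ≠ ±1, a nontrivial square root of 1 — 817 is a witness and 1105 is composite.
The smallest witness among the given bases is 244.

244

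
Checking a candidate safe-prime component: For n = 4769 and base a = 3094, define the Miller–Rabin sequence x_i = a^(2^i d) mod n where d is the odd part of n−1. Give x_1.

n − 1 = 4768 = 2^5 · 149, so s = 5 and d = 149.
x_0 = 3094^149 mod 4769 = 992.
x_1 = 992^2 mod 4769 = 1650.

1650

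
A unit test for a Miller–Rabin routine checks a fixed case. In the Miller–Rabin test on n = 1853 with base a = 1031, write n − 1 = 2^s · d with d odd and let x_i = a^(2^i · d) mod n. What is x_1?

n − 1 = 1852 = 2^2 · 463, so s = 2 and d = 463.
x_0 = 1031^463 mod 1853 = 745.
x_1 = 745^2 mod 1853 = 978.

978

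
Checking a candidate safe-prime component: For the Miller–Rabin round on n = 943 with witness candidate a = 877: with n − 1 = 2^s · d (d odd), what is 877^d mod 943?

754

n − 1 = 942 = 2^1 · 471, so s = 1 and d = 471.
877^471 mod 943 = 754.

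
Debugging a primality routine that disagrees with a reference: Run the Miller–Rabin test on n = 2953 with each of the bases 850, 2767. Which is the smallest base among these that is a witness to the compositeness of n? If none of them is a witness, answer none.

none

n − 1 = 2952 = 2^3 · 369, so s = 3 and d = 369.
Base 850: x_0 = 850^369 mod 2953 = 2497. x_0 is neither 1 nor 2952, so continue squaring. x_1 = 2497^2 mod 2953 = 1226. x_2 = 1226^2 mod 2953 = 2952. x_2 ≡ −1, so 850 is not a witness.
Base 2767: x_0 = 2767^369 mod 2953 = 1226. x_0 is neither 1 nor 2952, so continue squaring. x_1 = 1226^2 mod 2953 = 2952. x_1 ≡ −1, so 2767 is not a witness.
No listed base is a witness for 2953.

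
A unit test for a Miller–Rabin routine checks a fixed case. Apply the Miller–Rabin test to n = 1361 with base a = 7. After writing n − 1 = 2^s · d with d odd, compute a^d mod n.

n − 1 = 1360 = 2^4 · 85, so s = 4 and d = 85.
7^85 mod 1361 = 377.

377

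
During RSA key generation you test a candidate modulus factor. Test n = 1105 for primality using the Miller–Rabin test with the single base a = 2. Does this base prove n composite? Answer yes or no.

n − 1 = 1104 = 2^4 · 69, so s = 4 and d = 69.
x_0 = 2^69 mod 1105 = 967.
x_0 is neither 1 nor 1104, so continue squaring.
x_1 = 967^2 mod 1105 = 259.
x_2 = 259^2 mod 1105 = 781.
x_3 = 781^2 mod 1105 = 1.
x_3 = 1 but x_2 ≠ ±1, a nontrivial square root of 1 — 2 is a witness and 1105 is composite.

yes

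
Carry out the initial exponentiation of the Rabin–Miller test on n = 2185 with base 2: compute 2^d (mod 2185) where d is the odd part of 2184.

n − 1 = 2184 = 2^3 · 273, so s = 3 and d = 273.
Repeated squaring mod 2185: 2^1 ≡ 2, 2^2 ≡ 4, 2^4 ≡ 16, 2^8 ≡ 256, 2^16 ≡ 2171, 2^32 ≡ 196, 2^64 ≡ 1271, 2^128 ≡ 726, 2^256 ≡ 491.
273 = 256 + 16 + 1, so 2^273 ≡ 491·2171·2 ≡ 1547 (mod 2185).

1547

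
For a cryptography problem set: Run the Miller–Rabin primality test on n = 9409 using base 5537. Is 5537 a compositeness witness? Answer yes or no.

n − 1 = 9408 = 2^6 · 147, so s = 6 and d = 147.
Repeated squaring mod 9409: 5537^1 ≡ 5537, 5537^2 ≡ 3847, 5537^4 ≡ 8461, 5537^8 ≡ 4849, 5537^16 ≡ 9119, 5537^32 ≡ 8828, 5537^64 ≡ 8246, 5537^128 ≡ 7082.
147 = 128 + 16 + 2 + 1, so 5537^147 ≡ 7082·9119·3847·5537 ≡ 3422 (mod 9409).
x_0 = 5537^147 mod 9409 = 3422.
x_0 is neither 1 nor 9408, so continue squaring.
x_1 = 3422^2 mod 9409 = 5288.
x_2 = 5288^2 mod 9409 = 8805.
x_3 = 8805^2 mod 9409 = 7274.
x_4 = 7274^2 mod 9409 = 4269.
x_5 = 4269^2 mod 9409 = 8537.
Reached i = s−1 = 5 without hitting −1: 5537 is a Miller–Rabin witness and 9409 is composite.

yes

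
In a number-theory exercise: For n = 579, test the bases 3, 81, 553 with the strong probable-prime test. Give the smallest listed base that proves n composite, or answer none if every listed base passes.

3

n − 1 = 578 = 2^1 · 289, so s = 1 and d = 289.
Base 3: x_0 = 3^289 mod 579 = 3. x_0 ∉ {1, 578} and s = 1, so 3 is a Miller–Rabin witness and 579 is composite.
Base 81: x_0 = 81^289 mod 579 = 81. x_0 ∉ {1, 578} and s = 1, so 81 is a Miller–Rabin witness and 579 is composite.
Base 553: x_0 = 553^289 mod 579 = 412. x_0 ∉ {1, 578} and s = 1, so 553 is a Miller–Rabin witness and 579 is composite.
The smallest witness among the given bases is 3.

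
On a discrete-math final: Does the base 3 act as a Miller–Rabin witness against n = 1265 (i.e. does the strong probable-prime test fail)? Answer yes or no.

yes

n − 1 = 1264 = 2^4 · 79, so s = 4 and d = 79.
x_0 = 3^79 mod 1265 = 147.
x_0 is neither 1 nor 1264, so continue squaring.
x_1 = 147^2 mod 1265 = 104.
x_2 = 104^2 mod 1265 = 696.
x_3 = 696^2 mod 1265 = 1186.
Reached i = s−1 = 3 without hitting −1: 3 is a Miller–Rabin witness and 1265 is composite.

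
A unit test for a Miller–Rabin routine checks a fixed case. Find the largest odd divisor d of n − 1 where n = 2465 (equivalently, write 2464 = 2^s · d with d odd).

Halving: 2464 → 1232 → 616 → 308 → 154 → 77; 77 is odd.
So 2464 = 2^5 · 77.

77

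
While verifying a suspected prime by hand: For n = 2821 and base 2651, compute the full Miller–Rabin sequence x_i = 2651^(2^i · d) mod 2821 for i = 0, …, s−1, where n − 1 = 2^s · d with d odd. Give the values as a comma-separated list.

2729, 1

n − 1 = 2820 = 2^2 · 705, so s = 2 and d = 705.
x_0 = 2651^705 mod 2821 = 2729.
x_1 = 2729^2 mod 2821 = 1.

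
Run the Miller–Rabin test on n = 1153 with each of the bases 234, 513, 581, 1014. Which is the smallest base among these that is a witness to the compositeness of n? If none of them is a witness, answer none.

n − 1 = 1152 = 2^7 · 9, so s = 7 and d = 9.
Base 234: x_0 = 234^9 mod 1153 = 1110. x_0 is neither 1 nor 1152, so continue squaring. x_1 = 1110^2 mod 1153 = 696. x_2 = 696^2 mod 1153 = 156. x_3 = 156^2 mod 1153 = 123. x_4 = 123^2 mod 1153 = 140. x_5 = 140^2 mod 1153 = 1152. x_5 ≡ −1, so 234 is not a witness.
Base 513: x_0 = 513^9 mod 1153 = 660. x_0 is neither 1 nor 1152, so continue squaring. x_1 = 660^2 mod 1153 = 919. x_2 = 919^2 mod 1153 = 565. x_3 = 565^2 mod 1153 = 997. x_4 = 997^2 mod 1153 = 123. x_5 = 123^2 mod 1153 = 140. x_6 = 140^2 mod 1153 = 1152. x_6 ≡ −1, so 513 is not a witness.
Base 581: x_0 = 581^9 mod 1153 = 1013. x_0 is neither 1 nor 1152, so continue squaring. x_1 = 1013^2 mod 1153 = 1152. x_1 ≡ −1, so 581 is not a witness.
Base 1014: x_0 = 1014^9 mod 1153 = 82. x_0 is neither 1 nor 1152, so continue squaring. x_1 = 82^2 mod 1153 = 959. x_2 = 959^2 mod 1153 = 740. x_3 = 740^2 mod 1153 = 1078. x_4 = 1078^2 mod 1153 = 1013. x_5 = 1013^2 mod 1153 = 1152. x_5 ≡ −1, so 1014 is not a witness.
No listed base is a witness for 1153.

none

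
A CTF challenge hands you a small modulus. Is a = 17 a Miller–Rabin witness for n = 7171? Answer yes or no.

n − 1 = 7170 = 2^1 · 3585, so s = 1 and d = 3585.
By repeated squaring, 17^3585 ≡ 7170 (mod 7171).
x_0 = 17^3585 mod 7171 = 7170.
x_0 = 7170 ≡ −1, so 17 is not a witness.

no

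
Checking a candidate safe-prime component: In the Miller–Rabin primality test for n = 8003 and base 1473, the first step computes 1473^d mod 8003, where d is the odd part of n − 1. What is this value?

2429

n − 1 = 8002 = 2^1 · 4001, so s = 1 and d = 4001.
Repeated squaring mod 8003: 1473^1 ≡ 1473, 1473^2 ≡ 916, 1473^4 ≡ 6744, 1473^8 ≡ 487, 1473^16 ≡ 5082, 1473^32 ≡ 1043, 1473^64 ≡ 7444, 1473^128 ≡ 364, 1473^256 ≡ 4448, 1473^512 ≡ 1288, 1473^1024 ≡ 2323, 1473^2048 ≡ 2307.
4001 = 2048 + 1024 + 512 + 256 + 128 + 32 + 1, so 1473^4001 ≡ 2307·2323·1288·4448·364·1043·1473 ≡ 2429 (mod 8003).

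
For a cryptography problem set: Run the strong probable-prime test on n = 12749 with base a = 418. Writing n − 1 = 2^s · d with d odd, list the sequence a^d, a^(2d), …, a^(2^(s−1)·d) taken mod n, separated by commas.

n − 1 = 12748 = 2^2 · 3187, so s = 2 and d = 3187.
x_0 = 418^3187 mod 12749 = 3762.
x_1 = 3762^2 mod 12749 = 1254.

3762, 1254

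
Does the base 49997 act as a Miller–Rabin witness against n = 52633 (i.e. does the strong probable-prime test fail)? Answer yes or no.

n − 1 = 52632 = 2^3 · 6579, so s = 3 and d = 6579.
x_0 = 49997^6579 mod 52633 = 52632.
x_0 = 52632 ≡ −1, so 49997 is not a witness.

no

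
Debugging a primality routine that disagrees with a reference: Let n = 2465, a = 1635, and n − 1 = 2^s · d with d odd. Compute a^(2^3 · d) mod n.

900

n − 1 = 2464 = 2^5 · 77, so s = 5 and d = 77.
x_0 = 1635^77 mod 2465 = 1525.
x_1 = 1525^2 mod 2465 = 1130.
x_2 = 1130^2 mod 2465 = 30.
x_3 = 30^2 mod 2465 = 900.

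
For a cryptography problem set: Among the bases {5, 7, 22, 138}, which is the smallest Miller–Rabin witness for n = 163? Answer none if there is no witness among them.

none

n − 1 = 162 = 2^1 · 81, so s = 1 and d = 81.
Base 5: x_0 = 5^81 mod 163 = 162. x_0 = 162 ≡ −1, so 5 is not a witness.
Base 7: x_0 = 7^81 mod 163 = 162. x_0 = 162 ≡ −1, so 7 is not a witness.
Base 22: x_0 = 22^81 mod 163 = 1. x_0 = 1, so 22 is not a witness.
Base 138: x_0 = 138^81 mod 163 = 162. x_0 = 162 ≡ −1, so 138 is not a witness.
No listed base is a witness for 163.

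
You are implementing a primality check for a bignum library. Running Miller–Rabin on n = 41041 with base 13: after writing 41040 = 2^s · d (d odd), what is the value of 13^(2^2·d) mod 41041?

n − 1 = 41040 = 2^4 · 2565, so s = 4 and d = 2565.
Repeated squaring mod 41041: 13^1 ≡ 13, 13^2 ≡ 169, 13^4 ≡ 28561, 13^8 ≡ 40846, 13^16 ≡ 38025, 13^32 ≡ 26195, 13^64 ≡ 13546, 13^128 ≡ 40846, 13^256 ≡ 38025, 13^512 ≡ 26195, 13^1024 ≡ 13546, 13^2048 ≡ 40846.
2565 = 2048 + 512 + 4 + 1, so 13^2565 ≡ 40846·26195·28561·13 ≡ 1924 (mod 41041).
x_0 = 1924.
x_1 = 1924^2 mod 41041 = 8086.
x_2 = 8086^2 mod 41041 = 5083.

5083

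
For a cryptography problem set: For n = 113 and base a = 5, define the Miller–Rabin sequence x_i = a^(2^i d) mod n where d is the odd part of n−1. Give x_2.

n − 1 = 112 = 2^4 · 7, so s = 4 and d = 7.
x_0 = 5^7 mod 113 = 42.
x_1 = 42^2 mod 113 = 69.
x_2 = 69^2 mod 113 = 15.

15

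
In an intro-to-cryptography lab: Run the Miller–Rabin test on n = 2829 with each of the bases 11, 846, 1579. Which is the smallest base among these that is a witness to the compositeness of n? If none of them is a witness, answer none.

n − 1 = 2828 = 2^2 · 707, so s = 2 and d = 707.
Base 11: x_0 = 11^707 mod 2829 = 1400. x_0 is neither 1 nor 2828, so continue squaring. x_1 = 1400^2 mod 2829 = 2332. Reached i = s−1 = 1 without hitting −1: 11 is a Miller–Rabin witness and 2829 is composite.
Base 846: x_0 = 846^707 mod 2829 = 2658. x_0 is neither 1 nor 2828, so continue squaring. x_1 = 2658^2 mod 2829 = 951. Reached i = s−1 = 1 without hitting −1: 846 is a Miller–Rabin witness and 2829 is composite.
Base 1579: x_0 = 1579^707 mod 2829 = 730. x_0 is neither 1 nor 2828, so continue squaring. x_1 = 730^2 mod 2829 = 1048. Reached i = s−1 = 1 without hitting −1: 1579 is a Miller–Rabin witness and 2829 is composite.
The smallest witness among the given bases is 11.

11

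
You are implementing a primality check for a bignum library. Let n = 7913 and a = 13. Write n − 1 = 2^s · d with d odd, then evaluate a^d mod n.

7660

n − 1 = 7912 = 2^3 · 989, so s = 3 and d = 989.
13^989 mod 7913 = 7660.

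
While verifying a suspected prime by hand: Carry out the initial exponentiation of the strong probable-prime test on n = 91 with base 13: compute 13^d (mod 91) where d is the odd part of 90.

13

n − 1 = 90 = 2^1 · 45, so s = 1 and d = 45.
13^45 mod 91 = 13.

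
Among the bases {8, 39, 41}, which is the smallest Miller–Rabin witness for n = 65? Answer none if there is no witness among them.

n − 1 = 64 = 2^6 · 1, so s = 6 and d = 1.
Base 8: x_0 = 8^1 mod 65 = 8. x_0 is neither 1 nor 64, so continue squaring. x_1 = 8^2 mod 65 = 64. x_1 ≡ −1, so 8 is not a witness.
Base 39: x_0 = 39^1 mod 65 = 39. x_0 is neither 1 nor 64, so continue squaring. x_1 = 39^2 mod 65 = 26. x_2 = 26^2 mod 65 = 26. x_3 = 26^2 mod 65 = 26. x_4 = 26^2 mod 65 = 26. x_5 = 26^2 mod 65 = 26. Reached i = s−1 = 5 without hitting −1: 39 is a Miller–Rabin witness and 65 is composite.
Base 41: x_0 = 41^1 mod 65 = 41. x_0 is neither 1 nor 64, so continue squaring. x_1 = 41^2 mod 65 = 56. x_2 = 56^2 mod 65 = 16. x_3 = 16^2 mod 65 = 61. x_4 = 61^2 mod 65 = 16. x_5 = 16^2 mod 65 = 61. Reached i = s−1 = 5 without hitting −1: 41 is a Miller–Rabin witness and 65 is composite.
The smallest witness among the given bases is 39.

39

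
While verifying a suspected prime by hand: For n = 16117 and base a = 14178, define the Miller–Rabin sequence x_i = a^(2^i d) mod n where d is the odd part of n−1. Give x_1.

n − 1 = 16116 = 2^2 · 4029, so s = 2 and d = 4029.
x_0 = 14178^4029 mod 16117 = 14937.
x_1 = 14937^2 mod 16117 = 6338.

6338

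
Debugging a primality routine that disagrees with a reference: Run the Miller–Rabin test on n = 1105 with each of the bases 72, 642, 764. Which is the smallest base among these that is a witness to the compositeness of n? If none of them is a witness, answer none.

none

n − 1 = 1104 = 2^4 · 69, so s = 4 and d = 69.
Base 72: x_0 = 72^69 mod 1105 = 242. x_0 is neither 1 nor 1104, so continue squaring. x_1 = 242^2 mod 1105 = 1104. x_1 ≡ −1, so 72 is not a witness.
Base 642: x_0 = 642^69 mod 1105 = 642. x_0 is neither 1 nor 1104, so continue squaring. x_1 = 642^2 mod 1105 = 1104. x_1 ≡ −1, so 642 is not a witness.
Base 764: x_0 = 764^69 mod 1105 = 1104. x_0 = 1104 ≡ −1, so 764 is not a witness.
No listed base is a witness for 1105.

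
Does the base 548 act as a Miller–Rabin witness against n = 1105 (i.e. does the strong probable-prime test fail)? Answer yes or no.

no

n − 1 = 1104 = 2^4 · 69, so s = 4 and d = 69.
x_0 = 548^69 mod 1105 = 1058.
x_0 is neither 1 nor 1104, so continue squaring.
x_1 = 1058^2 mod 1105 = 1104.
x_1 ≡ −1, so 548 is not a witness.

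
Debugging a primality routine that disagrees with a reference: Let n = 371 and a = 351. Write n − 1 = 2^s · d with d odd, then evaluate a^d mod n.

n − 1 = 370 = 2^1 · 185, so s = 1 and d = 185.
351^185 mod 371 = 50.

50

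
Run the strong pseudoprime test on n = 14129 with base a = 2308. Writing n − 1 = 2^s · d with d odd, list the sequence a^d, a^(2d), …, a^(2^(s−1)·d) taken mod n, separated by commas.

n − 1 = 14128 = 2^4 · 883, so s = 4 and d = 883.
x_0 = 2308^883 mod 14129 = 10830.
x_1 = 10830^2 mod 14129 = 4071.
x_2 = 4071^2 mod 14129 = 13853.
x_3 = 13853^2 mod 14129 = 5531.

10830, 4071, 13853, 5531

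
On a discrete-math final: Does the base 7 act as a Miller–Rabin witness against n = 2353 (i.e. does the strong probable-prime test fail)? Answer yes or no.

no

n − 1 = 2352 = 2^4 · 147, so s = 4 and d = 147.
x_0 = 7^147 mod 2353 = 343.
x_0 is neither 1 nor 2352, so continue squaring.
x_1 = 343^2 mod 2353 = 2352.
x_1 ≡ −1, so 7 is not a witness.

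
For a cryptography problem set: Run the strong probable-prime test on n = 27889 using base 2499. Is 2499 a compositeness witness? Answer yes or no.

n − 1 = 27888 = 2^4 · 1743, so s = 4 and d = 1743.
x_0 = 2499^1743 mod 27889 = 11856.
x_0 is neither 1 nor 27888, so continue squaring.
x_1 = 11856^2 mod 27889 = 4176.
x_2 = 4176^2 mod 27889 = 8351.
x_3 = 8351^2 mod 27889 = 16701.
Reached i = s−1 = 3 without hitting −1: 2499 is a Miller–Rabin witness and 27889 is composite.

yes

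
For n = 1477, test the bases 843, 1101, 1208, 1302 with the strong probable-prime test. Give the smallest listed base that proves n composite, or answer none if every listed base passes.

1101

n − 1 = 1476 = 2^2 · 369, so s = 2 and d = 369.
Base 843: x_0 = 843^369 mod 1477 = 1476. x_0 = 1476 ≡ −1, so 843 is not a witness.
Base 1101: x_0 = 1101^369 mod 1477 = 953. x_0 is neither 1 nor 1476, so continue squaring. x_1 = 953^2 mod 1477 = 1331. Reached i = s−1 = 1 without hitting −1: 1101 is a Miller–Rabin witness and 1477 is composite.
Base 1208: x_0 = 1208^369 mod 1477 = 932. x_0 is neither 1 nor 1476, so continue squaring. x_1 = 932^2 mod 1477 = 148. Reached i = s−1 = 1 without hitting −1: 1208 is a Miller–Rabin witness and 1477 is composite.
Base 1302: x_0 = 1302^369 mod 1477 = 427. x_0 is neither 1 nor 1476, so continue squaring. x_1 = 427^2 mod 1477 = 658. Reached i = s−1 = 1 without hitting −1: 1302 is a Miller–Rabin witness and 1477 is composite.
The smallest witness among the given bases is 1101.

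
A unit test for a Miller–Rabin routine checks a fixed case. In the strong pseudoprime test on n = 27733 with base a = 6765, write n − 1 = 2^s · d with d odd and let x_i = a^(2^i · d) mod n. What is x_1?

n − 1 = 27732 = 2^2 · 6933, so s = 2 and d = 6933.
x_0 = 6765^6933 mod 27733 = 6055.
x_1 = 6055^2 mod 27733 = 27732.

27732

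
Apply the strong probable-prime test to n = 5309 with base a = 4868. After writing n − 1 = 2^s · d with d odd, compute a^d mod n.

n − 1 = 5308 = 2^2 · 1327, so s = 2 and d = 1327.
4868^1327 mod 5309 = 5308.

5308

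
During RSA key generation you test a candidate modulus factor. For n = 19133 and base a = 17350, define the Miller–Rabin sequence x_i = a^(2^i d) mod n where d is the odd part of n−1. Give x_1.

10266

n − 1 = 19132 = 2^2 · 4783, so s = 2 and d = 4783.
x_0 = 17350^4783 mod 19133 = 18140.
x_1 = 18140^2 mod 19133 = 10266.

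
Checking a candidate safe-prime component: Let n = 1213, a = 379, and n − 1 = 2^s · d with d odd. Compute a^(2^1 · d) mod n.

1

n − 1 = 1212 = 2^2 · 303, so s = 2 and d = 303.
By repeated squaring, 379^303 ≡ 1212 (mod 1213).
x_0 = 1212.
x_1 = 1212^2 mod 1213 = 1.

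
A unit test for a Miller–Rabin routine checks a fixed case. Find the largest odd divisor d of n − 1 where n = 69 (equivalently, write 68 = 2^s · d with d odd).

17

Halving: 68 → 34 → 17; 17 is odd.
So 68 = 2^2 · 17.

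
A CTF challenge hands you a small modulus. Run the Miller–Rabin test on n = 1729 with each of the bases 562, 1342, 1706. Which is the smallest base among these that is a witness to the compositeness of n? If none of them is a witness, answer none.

n − 1 = 1728 = 2^6 · 27, so s = 6 and d = 27.
Base 562: x_0 = 562^27 mod 1729 = 1. x_0 = 1, so 562 is not a witness.
Base 1342: x_0 = 1342^27 mod 1729 = 664. x_0 is neither 1 nor 1728, so continue squaring. x_1 = 664^2 mod 1729 = 1. x_1 = 1 but x_0 ≠ ±1, a nontrivial square root of 1 — 1342 is a witness and 1729 is composite.
Base 1706: x_0 = 1706^27 mod 1729 = 664. x_0 is neither 1 nor 1728, so continue squaring. x_1 = 664^2 mod 1729 = 1. x_1 = 1 but x_0 ≠ ±1, a nontrivial square root of 1 — 1706 is a witness and 1729 is composite.
The smallest witness among the given bases is 1342.

1342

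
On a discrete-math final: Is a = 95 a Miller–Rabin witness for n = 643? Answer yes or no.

no

n − 1 = 642 = 2^1 · 321, so s = 1 and d = 321.
Repeated squaring mod 643: 95^1 ≡ 95, 95^2 ≡ 23, 95^4 ≡ 529, 95^8 ≡ 136, 95^16 ≡ 492, 95^32 ≡ 296, 95^64 ≡ 168, 95^128 ≡ 575, 95^256 ≡ 123.
321 = 256 + 64 + 1, so 95^321 ≡ 123·168·95 ≡ 1 (mod 643).
x_0 = 95^321 mod 643 = 1.
x_0 = 1, so 95 is not a witness.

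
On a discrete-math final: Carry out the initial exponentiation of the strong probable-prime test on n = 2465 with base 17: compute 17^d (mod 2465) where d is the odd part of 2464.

17

n − 1 = 2464 = 2^5 · 77, so s = 5 and d = 77.
By repeated squaring, 17^77 ≡ 17 (mod 2465).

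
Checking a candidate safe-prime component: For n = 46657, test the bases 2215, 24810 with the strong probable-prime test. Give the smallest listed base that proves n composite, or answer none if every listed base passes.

n − 1 = 46656 = 2^6 · 729, so s = 6 and d = 729.
Base 2215: x_0 = 2215^729 mod 46657 = 36106. x_0 is neither 1 nor 46656, so continue squaring. x_1 = 36106^2 mod 46657 = 46656. x_1 ≡ −1, so 2215 is not a witness.
Base 24810: x_0 = 24810^729 mod 46657 = 41397. x_0 is neither 1 nor 46656, so continue squaring. x_1 = 41397^2 mod 46657 = 46656. x_1 ≡ −1, so 24810 is not a witness.
No listed base is a witness for 46657.

none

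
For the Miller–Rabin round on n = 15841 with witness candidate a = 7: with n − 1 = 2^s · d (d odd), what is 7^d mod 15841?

12432

n − 1 = 15840 = 2^5 · 495, so s = 5 and d = 495.
7^495 mod 15841 = 12432.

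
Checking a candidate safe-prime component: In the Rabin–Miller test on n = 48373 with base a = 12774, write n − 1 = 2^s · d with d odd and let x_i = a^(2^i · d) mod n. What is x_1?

43757

n − 1 = 48372 = 2^2 · 12093, so s = 2 and d = 12093.
x_0 = 12774^12093 mod 48373 = 35511.
x_1 = 35511^2 mod 48373 = 43757.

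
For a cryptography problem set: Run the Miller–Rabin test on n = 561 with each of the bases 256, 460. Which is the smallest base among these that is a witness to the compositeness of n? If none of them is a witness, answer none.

n − 1 = 560 = 2^4 · 35, so s = 4 and d = 35.
Base 256: x_0 = 256^35 mod 561 = 1. x_0 = 1, so 256 is not a witness.
Base 460: x_0 = 460^35 mod 561 = 1. x_0 = 1, so 460 is not a witness.
No listed base is a witness for 561.

none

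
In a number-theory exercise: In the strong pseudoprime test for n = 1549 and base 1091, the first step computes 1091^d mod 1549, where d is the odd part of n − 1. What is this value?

n − 1 = 1548 = 2^2 · 387, so s = 2 and d = 387.
1091^387 mod 1549 = 1.

1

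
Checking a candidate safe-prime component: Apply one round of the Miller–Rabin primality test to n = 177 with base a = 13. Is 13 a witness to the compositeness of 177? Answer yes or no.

n − 1 = 176 = 2^4 · 11, so s = 4 and d = 11.
x_0 = 13^11 mod 177 = 55.
x_0 is neither 1 nor 176, so continue squaring.
x_1 = 55^2 mod 177 = 16.
x_2 = 16^2 mod 177 = 79.
x_3 = 79^2 mod 177 = 46.
Reached i = s−1 = 3 without hitting −1: 13 is a Miller–Rabin witness and 177 is composite.

yes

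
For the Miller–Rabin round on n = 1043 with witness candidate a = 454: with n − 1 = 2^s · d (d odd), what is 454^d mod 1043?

790

n − 1 = 1042 = 2^1 · 521, so s = 1 and d = 521.
454^521 mod 1043 = 790.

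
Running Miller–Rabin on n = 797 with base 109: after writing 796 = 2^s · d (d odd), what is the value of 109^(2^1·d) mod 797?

n − 1 = 796 = 2^2 · 199, so s = 2 and d = 199.
Repeated squaring mod 797: 109^1 ≡ 109, 109^2 ≡ 723, 109^4 ≡ 694, 109^8 ≡ 248, 109^16 ≡ 135, 109^32 ≡ 691, 109^64 ≡ 78, 109^128 ≡ 505.
199 = 128 + 64 + 4 + 2 + 1, so 109^199 ≡ 505·78·694·723·109 ≡ 796 (mod 797).
x_0 = 796.
x_1 = 796^2 mod 797 = 1.

1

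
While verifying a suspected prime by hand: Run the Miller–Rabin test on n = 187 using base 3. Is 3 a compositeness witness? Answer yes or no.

n − 1 = 186 = 2^1 · 93, so s = 1 and d = 93.
x_0 = 3^93 mod 187 = 148.
x_0 ∉ {1, 186} and s = 1, so 3 is a Miller–Rabin witness and 187 is composite.

yes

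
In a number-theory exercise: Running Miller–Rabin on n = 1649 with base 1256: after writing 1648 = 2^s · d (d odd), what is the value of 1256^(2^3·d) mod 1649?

188

n − 1 = 1648 = 2^4 · 103, so s = 4 and d = 103.
x_0 = 1256^103 mod 1649 = 348.
x_1 = 348^2 mod 1649 = 727.
x_2 = 727^2 mod 1649 = 849.
x_3 = 849^2 mod 1649 = 188.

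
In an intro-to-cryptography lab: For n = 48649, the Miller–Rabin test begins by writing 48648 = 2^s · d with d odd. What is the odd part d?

6081

Halving: 48648 → 24324 → 12162 → 6081; 6081 is odd.
So 48648 = 2^3 · 6081.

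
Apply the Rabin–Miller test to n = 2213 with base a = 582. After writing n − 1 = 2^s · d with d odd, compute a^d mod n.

n − 1 = 2212 = 2^2 · 553, so s = 2 and d = 553.
582^553 mod 2213 = 2212.

2212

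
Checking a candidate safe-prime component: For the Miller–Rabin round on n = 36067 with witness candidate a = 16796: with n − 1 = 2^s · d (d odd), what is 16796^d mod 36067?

36066

n − 1 = 36066 = 2^1 · 18033, so s = 1 and d = 18033.
16796^18033 mod 36067 = 36066.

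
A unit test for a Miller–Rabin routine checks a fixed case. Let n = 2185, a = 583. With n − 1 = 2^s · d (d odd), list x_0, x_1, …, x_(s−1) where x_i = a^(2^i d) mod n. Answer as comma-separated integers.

1228, 334, 121

n − 1 = 2184 = 2^3 · 273, so s = 3 and d = 273.
x_0 = 583^273 mod 2185 = 1228.
x_1 = 1228^2 mod 2185 = 334.
x_2 = 334^2 mod 2185 = 121.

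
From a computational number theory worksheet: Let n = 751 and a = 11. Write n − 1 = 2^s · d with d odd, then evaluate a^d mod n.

n − 1 = 750 = 2^1 · 375, so s = 1 and d = 375.
11^375 mod 751 = 750.

750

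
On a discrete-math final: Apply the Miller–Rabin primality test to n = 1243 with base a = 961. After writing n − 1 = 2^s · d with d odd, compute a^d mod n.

279

n − 1 = 1242 = 2^1 · 621, so s = 1 and d = 621.
Repeated squaring mod 1243: 961^1 ≡ 961, 961^2 ≡ 1215, 961^4 ≡ 784, 961^8 ≡ 614, 961^16 ≡ 367, 961^32 ≡ 445, 961^64 ≡ 388, 961^128 ≡ 141, 961^256 ≡ 1236, 961^512 ≡ 49.
621 = 512 + 64 + 32 + 8 + 4 + 1, so 961^621 ≡ 49·388·445·614·784·961 ≡ 279 (mod 1243).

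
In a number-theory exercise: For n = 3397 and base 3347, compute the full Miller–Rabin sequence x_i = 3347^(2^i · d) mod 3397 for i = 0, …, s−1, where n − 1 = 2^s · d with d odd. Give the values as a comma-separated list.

646, 2882

n − 1 = 3396 = 2^2 · 849, so s = 2 and d = 849.
x_0 = 3347^849 mod 3397 = 646.
x_1 = 646^2 mod 3397 = 2882.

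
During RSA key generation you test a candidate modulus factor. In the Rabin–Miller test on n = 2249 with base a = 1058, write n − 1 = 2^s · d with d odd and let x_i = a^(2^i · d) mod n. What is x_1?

n − 1 = 2248 = 2^3 · 281, so s = 3 and d = 281.
Repeated squaring mod 2249: 1058^1 ≡ 1058, 1058^2 ≡ 1611, 1058^4 ≡ 2224, 1058^8 ≡ 625, 1058^16 ≡ 1548, 1058^32 ≡ 1119, 1058^64 ≡ 1717, 1058^128 ≡ 1899, 1058^256 ≡ 1054.
281 = 256 + 16 + 8 + 1, so 1058^281 ≡ 1054·1548·625·1058 ≡ 1968 (mod 2249).
x_0 = 1968.
x_1 = 1968^2 mod 2249 = 246.

246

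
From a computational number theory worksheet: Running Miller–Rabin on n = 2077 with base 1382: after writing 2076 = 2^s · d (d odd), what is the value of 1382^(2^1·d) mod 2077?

283

n − 1 = 2076 = 2^2 · 519, so s = 2 and d = 519.
Repeated squaring mod 2077: 1382^1 ≡ 1382, 1382^2 ≡ 1161, 1382^4 ≡ 2025, 1382^8 ≡ 627, 1382^16 ≡ 576, 1382^32 ≡ 1533, 1382^64 ≡ 1002, 1382^128 ≡ 813, 1382^256 ≡ 483, 1382^512 ≡ 665.
519 = 512 + 4 + 2 + 1, so 1382^519 ≡ 665·2025·1161·1382 ≡ 715 (mod 2077).
x_0 = 715.
x_1 = 715^2 mod 2077 = 283.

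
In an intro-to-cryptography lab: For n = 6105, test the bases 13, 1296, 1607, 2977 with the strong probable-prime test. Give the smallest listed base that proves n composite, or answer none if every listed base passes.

13

n − 1 = 6104 = 2^3 · 763, so s = 3 and d = 763.
Base 13: x_0 = 13^763 mod 6105 = 217. x_0 is neither 1 nor 6104, so continue squaring. x_1 = 217^2 mod 6105 = 4354. x_2 = 4354^2 mod 6105 = 1291. Reached i = s−1 = 2 without hitting −1: 13 is a Miller–Rabin witness and 6105 is composite.
Base 1296: x_0 = 1296^763 mod 6105 = 1851. x_0 is neither 1 nor 6104, so continue squaring. x_1 = 1851^2 mod 6105 = 1296. x_2 = 1296^2 mod 6105 = 741. Reached i = s−1 = 2 without hitting −1: 1296 is a Miller–Rabin witness and 6105 is composite.
Base 1607: x_0 = 1607^763 mod 6105 = 5303. x_0 is neither 1 nor 6104, so continue squaring. x_1 = 5303^2 mod 6105 = 2179. x_2 = 2179^2 mod 6105 = 4456. Reached i = s−1 = 2 without hitting −1: 1607 is a Miller–Rabin witness and 6105 is composite.
Base 2977: x_0 = 2977^763 mod 6105 = 1828. x_0 is neither 1 nor 6104, so continue squaring. x_1 = 1828^2 mod 6105 = 2149. x_2 = 2149^2 mod 6105 = 2821. Reached i = s−1 = 2 without hitting −1: 2977 is a Miller–Rabin witness and 6105 is composite.
The smallest witness among the given bases is 13.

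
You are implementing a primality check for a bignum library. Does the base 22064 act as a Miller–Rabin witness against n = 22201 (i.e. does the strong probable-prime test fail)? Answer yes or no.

yes

n − 1 = 22200 = 2^3 · 2775, so s = 3 and d = 2775.
x_0 = 22064^2775 mod 22201 = 6153.
x_0 is neither 1 nor 22200, so continue squaring.
x_1 = 6153^2 mod 22201 = 6704.
x_2 = 6704^2 mod 22201 = 8792.
Reached i = s−1 = 2 without hitting −1: 22064 is a Miller–Rabin witness and 22201 is composite.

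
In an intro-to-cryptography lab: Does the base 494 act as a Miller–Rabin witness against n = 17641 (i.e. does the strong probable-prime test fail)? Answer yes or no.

yes

n − 1 = 17640 = 2^3 · 2205, so s = 3 and d = 2205.
x_0 = 494^2205 mod 17641 = 4329.
x_0 is neither 1 nor 17640, so continue squaring.
x_1 = 4329^2 mod 17641 = 5499.
x_2 = 5499^2 mod 17641 = 2327.
Reached i = s−1 = 2 without hitting −1: 494 is a Miller–Rabin witness and 17641 is composite.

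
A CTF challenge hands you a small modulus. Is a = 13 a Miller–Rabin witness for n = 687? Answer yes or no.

yes

n − 1 = 686 = 2^1 · 343, so s = 1 and d = 343.
x_0 = 13^343 mod 687 = 445.
x_0 ∉ {1, 686} and s = 1, so 13 is a Miller–Rabin witness and 687 is composite.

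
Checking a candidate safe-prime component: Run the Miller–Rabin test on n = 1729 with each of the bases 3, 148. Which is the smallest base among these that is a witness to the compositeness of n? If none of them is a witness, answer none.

3

n − 1 = 1728 = 2^6 · 27, so s = 6 and d = 27.
Base 3: x_0 = 3^27 mod 1729 = 664. x_0 is neither 1 nor 1728, so continue squaring. x_1 = 664^2 mod 1729 = 1. x_1 = 1 but x_0 ≠ ±1, a nontrivial square root of 1 — 3 is a witness and 1729 is composite.
Base 148: x_0 = 148^27 mod 1729 = 645. x_0 is neither 1 nor 1728, so continue squaring. x_1 = 645^2 mod 1729 = 1065. x_2 = 1065^2 mod 1729 = 1. x_2 = 1 but x_1 ≠ ±1, a nontrivial square root of 1 — 148 is a witness and 1729 is composite.
The smallest witness among the given bases is 3.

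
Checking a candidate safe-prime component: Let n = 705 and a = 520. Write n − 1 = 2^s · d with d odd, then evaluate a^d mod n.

145

n − 1 = 704 = 2^6 · 11, so s = 6 and d = 11.
Repeated squaring mod 705: 520^1 ≡ 520, 520^2 ≡ 385, 520^4 ≡ 175, 520^8 ≡ 310.
11 = 8 + 2 + 1, so 520^11 ≡ 310·385·520 ≡ 145 (mod 705).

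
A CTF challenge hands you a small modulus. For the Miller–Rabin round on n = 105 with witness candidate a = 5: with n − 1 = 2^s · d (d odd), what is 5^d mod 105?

5

n − 1 = 104 = 2^3 · 13, so s = 3 and d = 13.
Repeated squaring mod 105: 5^1 ≡ 5, 5^2 ≡ 25, 5^4 ≡ 100, 5^8 ≡ 25.
13 = 8 + 4 + 1, so 5^13 ≡ 25·100·5 ≡ 5 (mod 105).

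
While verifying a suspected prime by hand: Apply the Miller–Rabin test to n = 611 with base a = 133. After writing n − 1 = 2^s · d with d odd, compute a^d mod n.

n − 1 = 610 = 2^1 · 305, so s = 1 and d = 305.
133^305 mod 611 = 22.

22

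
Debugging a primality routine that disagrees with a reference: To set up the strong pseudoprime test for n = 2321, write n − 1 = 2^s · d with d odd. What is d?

Halving: 2320 → 1160 → 580 → 290 → 145; 145 is odd.
So 2320 = 2^4 · 145.

145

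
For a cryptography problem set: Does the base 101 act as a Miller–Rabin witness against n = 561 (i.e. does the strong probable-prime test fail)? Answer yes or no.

n − 1 = 560 = 2^4 · 35, so s = 4 and d = 35.
x_0 = 101^35 mod 561 = 560.
x_0 = 560 ≡ −1, so 101 is not a witness.

no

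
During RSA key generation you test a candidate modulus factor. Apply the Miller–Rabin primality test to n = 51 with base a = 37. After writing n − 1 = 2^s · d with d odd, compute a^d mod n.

n − 1 = 50 = 2^1 · 25, so s = 1 and d = 25.
37^25 mod 51 = 31.

31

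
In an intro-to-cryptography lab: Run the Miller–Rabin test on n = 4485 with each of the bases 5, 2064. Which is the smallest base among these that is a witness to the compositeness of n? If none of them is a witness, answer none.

n − 1 = 4484 = 2^2 · 1121, so s = 2 and d = 1121.
Base 5: x_0 = 5^1121 mod 4485 = 980. x_0 is neither 1 nor 4484, so continue squaring. x_1 = 980^2 mod 4485 = 610. Reached i = s−1 = 1 without hitting −1: 5 is a Miller–Rabin witness and 4485 is composite.
Base 2064: x_0 = 2064^1121 mod 4485 = 1629. x_0 is neither 1 nor 4484, so continue squaring. x_1 = 1629^2 mod 4485 = 3006. Reached i = s−1 = 1 without hitting −1: 2064 is a Miller–Rabin witness and 4485 is composite.
The smallest witness among the given bases is 5.

5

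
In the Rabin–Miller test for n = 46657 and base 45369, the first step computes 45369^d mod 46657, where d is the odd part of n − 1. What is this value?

13025

n − 1 = 46656 = 2^6 · 729, so s = 6 and d = 729.
Repeated squaring mod 46657: 45369^1 ≡ 45369, 45369^2 ≡ 25949, 45369^4 ≡ 43434, 45369^8 ≡ 29875, 45369^16 ≡ 13872, 45369^32 ≡ 18916, 45369^64 ≡ 2523, 45369^128 ≡ 20177, 45369^256 ≡ 29004, 45369^512 ≡ 6306.
729 = 512 + 128 + 64 + 16 + 8 + 1, so 45369^729 ≡ 6306·20177·2523·13872·29875·45369 ≡ 13025 (mod 46657).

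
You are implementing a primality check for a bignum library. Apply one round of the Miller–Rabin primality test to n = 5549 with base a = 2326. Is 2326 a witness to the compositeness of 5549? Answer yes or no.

n − 1 = 5548 = 2^2 · 1387, so s = 2 and d = 1387.
Repeated squaring mod 5549: 2326^1 ≡ 2326, 2326^2 ≡ 1, 2326^4 ≡ 1, 2326^8 ≡ 1, 2326^16 ≡ 1, 2326^32 ≡ 1, 2326^64 ≡ 1, 2326^128 ≡ 1, 2326^256 ≡ 1, 2326^512 ≡ 1, 2326^1024 ≡ 1.
1387 = 1024 + 256 + 64 + 32 + 8 + 2 + 1, so 2326^1387 ≡ 1·1·1·1·1·1·2326 ≡ 2326 (mod 5549).
x_0 = 2326^1387 mod 5549 = 2326.
x_0 is neither 1 nor 5548, so continue squaring.
x_1 = 2326^2 mod 5549 = 1.
x_1 = 1 but x_0 ≠ ±1, a nontrivial square root of 1 — 2326 is a witness and 5549 is composite.

yes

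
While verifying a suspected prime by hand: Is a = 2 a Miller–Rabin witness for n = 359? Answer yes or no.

no

n − 1 = 358 = 2^1 · 179, so s = 1 and d = 179.
x_0 = 2^179 mod 359 = 1.
x_0 = 1, so 2 is not a witness.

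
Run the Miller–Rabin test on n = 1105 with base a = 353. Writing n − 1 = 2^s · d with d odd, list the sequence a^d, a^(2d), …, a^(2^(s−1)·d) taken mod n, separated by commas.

n − 1 = 1104 = 2^4 · 69, so s = 4 and d = 69.
x_0 = 353^69 mod 1105 = 863.
x_1 = 863^2 mod 1105 = 1104.
x_2 = 1104^2 mod 1105 = 1.
x_3 = 1^2 mod 1105 = 1.

863, 1104, 1, 1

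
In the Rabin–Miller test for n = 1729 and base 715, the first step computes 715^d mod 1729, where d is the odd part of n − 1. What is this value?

1443

n − 1 = 1728 = 2^6 · 27, so s = 6 and d = 27.
Repeated squaring mod 1729: 715^1 ≡ 715, 715^2 ≡ 1170, 715^4 ≡ 1261, 715^8 ≡ 1170, 715^16 ≡ 1261.
27 = 16 + 8 + 2 + 1, so 715^27 ≡ 1261·1170·1170·715 ≡ 1443 (mod 1729).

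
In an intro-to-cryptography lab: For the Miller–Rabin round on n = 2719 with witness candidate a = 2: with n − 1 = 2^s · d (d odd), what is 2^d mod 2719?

n − 1 = 2718 = 2^1 · 1359, so s = 1 and d = 1359.
Repeated squaring mod 2719: 2^1 ≡ 2, 2^2 ≡ 4, 2^4 ≡ 16, 2^8 ≡ 256, 2^16 ≡ 280, 2^32 ≡ 2268, 2^64 ≡ 2195, 2^128 ≡ 2676, 2^256 ≡ 1849, 2^512 ≡ 1018, 2^1024 ≡ 385.
1359 = 1024 + 256 + 64 + 8 + 4 + 2 + 1, so 2^1359 ≡ 385·1849·2195·256·16·4·2 ≡ 1 (mod 2719).

1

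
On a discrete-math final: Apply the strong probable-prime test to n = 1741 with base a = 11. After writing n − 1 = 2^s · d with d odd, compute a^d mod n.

n − 1 = 1740 = 2^2 · 435, so s = 2 and d = 435.
Repeated squaring mod 1741: 11^1 ≡ 11, 11^2 ≡ 121, 11^4 ≡ 713, 11^8 ≡ 1738, 11^16 ≡ 9, 11^32 ≡ 81, 11^64 ≡ 1338, 11^128 ≡ 496, 11^256 ≡ 535.
435 = 256 + 128 + 32 + 16 + 2 + 1, so 11^435 ≡ 535·496·81·9·121·11 ≡ 1 (mod 1741).

1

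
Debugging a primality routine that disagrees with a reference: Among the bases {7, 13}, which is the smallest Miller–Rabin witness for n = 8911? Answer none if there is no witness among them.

n − 1 = 8910 = 2^1 · 4455, so s = 1 and d = 4455.
Base 7: x_0 = 7^4455 mod 8911 = 1540. x_0 ∉ {1, 8910} and s = 1, so 7 is a Miller–Rabin witness and 8911 is composite.
Base 13: x_0 = 13^4455 mod 8911 = 8910. x_0 = 8910 ≡ −1, so 13 is not a witness.
The smallest witness among the given bases is 7.

7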